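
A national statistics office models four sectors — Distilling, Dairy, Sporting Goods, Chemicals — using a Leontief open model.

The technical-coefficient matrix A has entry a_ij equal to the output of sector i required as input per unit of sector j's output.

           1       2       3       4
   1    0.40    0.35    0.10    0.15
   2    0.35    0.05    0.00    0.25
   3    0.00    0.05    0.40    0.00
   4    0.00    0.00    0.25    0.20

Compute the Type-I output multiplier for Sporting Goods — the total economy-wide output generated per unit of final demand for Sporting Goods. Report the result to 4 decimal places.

I − A =
  [   0.60    -0.35    -0.10    -0.15]
  [  -0.35     0.95     0.00    -0.25]
  [   0.00    -0.05     0.60     0.00]
  [   0.00     0.00    -0.25     0.80]
Compute the cofactors C_ij = (−1)^(i+j)·(3×3 minor ij) of I−A; the adjugate is their transpose:
adj(I−A) = Cᵀ =
  [ 0.452875   0.173875   0.133500   0.139250]
  [ 0.168000   0.288000   0.078625   0.121500]
  [ 0.014000   0.024000   0.358000   0.010125]
  [ 0.004375   0.007500   0.111875   0.266750]
det(I−A) = Σ_j (I−A)_1j·C_1j = (0.60)(0.452875) + (-0.35)(0.168000) + (-0.10)(0.014000) + (-0.15)(0.004375) = 0.21086875
(I − A)⁻¹ = adj(I−A) / det(I−A) ≈
  [   2.14766     0.82457     0.63310     0.66036]
  [   0.79670     1.36578     0.37286     0.57619]
  [   0.06639     0.11381     1.69774     0.04802]
  [   0.02075     0.03557     0.53054     1.26500]
The output multiplier for sector j is the column-j sum of the Leontief inverse (I − A)⁻¹ = adj(I−A) / det(I−A).
Column 3 of adj(I−A): (0.133500, 0.078625, 0.358000, 0.111875); det(I−A) = 0.21086875.
m_3 = (0.133500 + 0.078625 + 0.358000 + 0.111875) / 0.21086875 = 0.682 / 0.21086875 ≈ 3.2342.

m_3 = 3.2342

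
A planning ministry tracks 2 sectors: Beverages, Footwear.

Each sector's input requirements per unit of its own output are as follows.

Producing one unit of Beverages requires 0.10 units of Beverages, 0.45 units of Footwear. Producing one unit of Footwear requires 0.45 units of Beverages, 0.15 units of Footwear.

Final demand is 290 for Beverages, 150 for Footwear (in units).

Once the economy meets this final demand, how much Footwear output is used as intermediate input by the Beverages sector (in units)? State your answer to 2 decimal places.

I − A =
  [   0.90    -0.45]
  [  -0.45     0.85]
det(I−A) = (0.90)(0.85) − (-0.45)(-0.45) = 0.5625
adj(I−A) = [[0.85, 0.45], [0.45, 0.90]]
(I − A)⁻¹ = adj(I−A) / det(I−A) ≈
  [   1.5111     0.8000]
  [   0.8000     1.6000]
First solve x = (I − A)⁻¹ d = adj(I−A)·d / det(I−A); in particular x_1 = (0.85·290 + 0.45·150) / 0.5625 = 314.00 / 0.5625 ≈ 558.2222.
Intermediate flow from 2 to 1: z_21 = a_21 · x_1 = 0.45 × 314.00 / 0.5625 = 141.30 / 0.5625 = 251.20.

z_21 = 251.20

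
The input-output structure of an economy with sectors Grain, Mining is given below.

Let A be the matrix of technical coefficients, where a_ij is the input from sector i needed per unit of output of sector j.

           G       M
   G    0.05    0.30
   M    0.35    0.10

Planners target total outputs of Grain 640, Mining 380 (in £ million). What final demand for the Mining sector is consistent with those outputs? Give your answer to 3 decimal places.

d_M = 118.000

I − A =
  [   0.95    -0.30]
  [  -0.35     0.90]
d = (I − A) x:
  d_G = (+0.95)·640 + (-0.30)·380 = 494.000
  d_M = (-0.35)·640 + (+0.90)·380 = 118.000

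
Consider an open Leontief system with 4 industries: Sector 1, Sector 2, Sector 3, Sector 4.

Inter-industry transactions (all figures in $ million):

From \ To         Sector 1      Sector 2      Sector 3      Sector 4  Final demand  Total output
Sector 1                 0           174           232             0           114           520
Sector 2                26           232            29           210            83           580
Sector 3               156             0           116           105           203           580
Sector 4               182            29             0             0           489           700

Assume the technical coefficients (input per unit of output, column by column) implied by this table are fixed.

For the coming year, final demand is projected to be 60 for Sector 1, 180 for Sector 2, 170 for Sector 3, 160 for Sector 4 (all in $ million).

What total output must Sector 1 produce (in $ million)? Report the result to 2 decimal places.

x_1 = 385.07

Technical coefficients a_ij = z_ij / X_j:
  a_11 = 0/520 = 0.00, a_21 = 26/520 = 0.05, a_31 = 156/520 = 0.30, a_41 = 182/520 = 0.35
  a_12 = 174/580 = 0.30, a_22 = 232/580 = 0.40, a_32 = 0/580 = 0.00, a_42 = 29/580 = 0.05
  a_13 = 232/580 = 0.40, a_23 = 29/580 = 0.05, a_33 = 116/580 = 0.20, a_43 = 0/580 = 0.00
  a_14 = 0/700 = 0.00, a_24 = 210/700 = 0.30, a_34 = 105/700 = 0.15, a_44 = 0/700 = 0.00
I − A =
  [   1.00    -0.30    -0.40     0.00]
  [  -0.05     0.60    -0.05    -0.30]
  [  -0.30     0.00     0.80    -0.15]
  [  -0.35    -0.05     0.00     1.00]
Compute the cofactors C_ij = (−1)^(i+j)·(3×3 minor ij) of I−A; the adjugate is their transpose:
adj(I−A) = Cᵀ =
  [ 0.467625   0.243000   0.249000   0.110250]
  [ 0.141625   0.659000   0.112000   0.214500]
  [ 0.207375   0.113250   0.538500   0.114750]
  [ 0.170750   0.118000   0.092750   0.391500]
det(I−A) = Σ_j (I−A)_1j·C_1j = (1.00)(0.467625) + (-0.30)(0.141625) + (-0.40)(0.207375) + (0.00)(0.170750) = 0.3421875
(I − A)⁻¹ = adj(I−A) / det(I−A) ≈
  [   1.3666     0.7101     0.7277     0.3222]
  [   0.4139     1.9258     0.3273     0.6268]
  [   0.6060     0.3310     1.5737     0.3353]
  [   0.4990     0.3448     0.2711     1.1441]
x = (I − A)⁻¹ d = adj(I−A)·d / det(I−A), with det(I−A) = 0.3421875:
  x_1 = (0.467625·60 + 0.243000·180 + 0.249000·170 + 0.110250·160) / 0.3421875 = 131.7675 / 0.3421875 ≈ 385.07
  x_2 = (0.141625·60 + 0.659000·180 + 0.112000·170 + 0.214500·160) / 0.3421875 = 180.4775 / 0.3421875 ≈ 527.42
  x_3 = (0.207375·60 + 0.113250·180 + 0.538500·170 + 0.114750·160) / 0.3421875 = 142.7325 / 0.3421875 ≈ 417.12
  x_4 = (0.170750·60 + 0.118000·180 + 0.092750·170 + 0.391500·160) / 0.3421875 = 109.8925 / 0.3421875 ≈ 321.15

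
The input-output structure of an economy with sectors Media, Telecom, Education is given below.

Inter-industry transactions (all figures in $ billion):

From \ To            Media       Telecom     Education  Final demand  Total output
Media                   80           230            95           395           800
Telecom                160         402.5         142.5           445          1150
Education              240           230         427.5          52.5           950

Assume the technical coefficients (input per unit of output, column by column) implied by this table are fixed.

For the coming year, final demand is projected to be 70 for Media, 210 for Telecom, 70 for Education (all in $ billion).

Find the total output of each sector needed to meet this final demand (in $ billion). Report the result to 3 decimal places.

Technical coefficients a_ij = z_ij / X_j:
  a_11 = 80/800 = 0.10, a_21 = 160/800 = 0.20, a_31 = 240/800 = 0.30
  a_12 = 230/1150 = 0.20, a_22 = 402.5/1150 = 0.35, a_32 = 230/1150 = 0.20
  a_13 = 95/950 = 0.10, a_23 = 142.5/950 = 0.15, a_33 = 427.5/950 = 0.45
I − A =
  [   0.90    -0.20    -0.10]
  [  -0.20     0.65    -0.15]
  [  -0.30    -0.20     0.55]
Cofactors of I−A, C_ij = (−1)^(i+j)·(minor ij) (rows/columns in the sector order above):
  C_11 = (0.65)(0.55) − (-0.15)(-0.20) = 0.3275
  C_12 = −[(-0.20)(0.55) − (-0.15)(-0.30)] = 0.1550
  C_13 = (-0.20)(-0.20) − (0.65)(-0.30) = 0.2350
  C_21 = −[(-0.20)(0.55) − (-0.10)(-0.20)] = 0.1300
  C_22 = (0.90)(0.55) − (-0.10)(-0.30) = 0.4650
  C_23 = −[(0.90)(-0.20) − (-0.20)(-0.30)] = 0.2400
  C_31 = (-0.20)(-0.15) − (-0.10)(0.65) = 0.0950
  C_32 = −[(0.90)(-0.15) − (-0.10)(-0.20)] = 0.1550
  C_33 = (0.90)(0.65) − (-0.20)(-0.20) = 0.5450
det(I−A) = Σ_j (I−A)_1j·C_1j = (0.90)(0.3275) + (-0.20)(0.1550) + (-0.10)(0.2350) = 0.24025
adj(I−A) = Cᵀ =
  [ 0.3275   0.1300   0.0950]
  [ 0.1550   0.4650   0.1550]
  [ 0.2350   0.2400   0.5450]
(I − A)⁻¹ = adj(I−A) / det(I−A) ≈
  [   1.3632     0.5411     0.3954]
  [   0.6452     1.9355     0.6452]
  [   0.9781     0.9990     2.2685]
x = (I − A)⁻¹ d = adj(I−A)·d / det(I−A), with det(I−A) = 0.24025:
  x_1 = (0.3275·70 + 0.1300·210 + 0.0950·70) / 0.24025 = 56.875 / 0.24025 ≈ 236.733
  x_2 = (0.1550·70 + 0.4650·210 + 0.1550·70) / 0.24025 = 119.35 / 0.24025 ≈ 496.774
  x_3 = (0.2350·70 + 0.2400·210 + 0.5450·70) / 0.24025 = 105.00 / 0.24025 ≈ 437.045

x_1 = 236.733, x_2 = 496.774, x_3 = 437.045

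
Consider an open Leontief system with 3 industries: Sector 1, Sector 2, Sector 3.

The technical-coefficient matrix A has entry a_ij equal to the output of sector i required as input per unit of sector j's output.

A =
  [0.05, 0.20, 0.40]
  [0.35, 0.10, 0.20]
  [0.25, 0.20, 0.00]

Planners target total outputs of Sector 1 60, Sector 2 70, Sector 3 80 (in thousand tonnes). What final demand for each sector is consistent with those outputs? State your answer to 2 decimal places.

d_1 = 11.00, d_2 = 26.00, d_3 = 51.00

I − A =
  [   0.95    -0.20    -0.40]
  [  -0.35     0.90    -0.20]
  [  -0.25    -0.20     1.00]
d = (I − A) x:
  d_1 = (+0.95)·60 + (-0.20)·70 + (-0.40)·80 = 11.00
  d_2 = (-0.35)·60 + (+0.90)·70 + (-0.20)·80 = 26.00
  d_3 = (-0.25)·60 + (-0.20)·70 + (+1.00)·80 = 51.00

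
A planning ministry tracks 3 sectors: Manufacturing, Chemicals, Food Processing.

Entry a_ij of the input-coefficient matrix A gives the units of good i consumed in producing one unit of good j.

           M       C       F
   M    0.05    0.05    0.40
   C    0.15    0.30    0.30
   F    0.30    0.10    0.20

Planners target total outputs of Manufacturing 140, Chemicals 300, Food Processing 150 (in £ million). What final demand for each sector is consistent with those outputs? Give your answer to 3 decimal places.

d_M = 58.000, d_C = 144.000, d_F = 48.000

I − A =
  [   0.95    -0.05    -0.40]
  [  -0.15     0.70    -0.30]
  [  -0.30    -0.10     0.80]
d = (I − A) x:
  d_M = (+0.95)·140 + (-0.05)·300 + (-0.40)·150 = 58.000
  d_C = (-0.15)·140 + (+0.70)·300 + (-0.30)·150 = 144.000
  d_F = (-0.30)·140 + (-0.10)·300 + (+0.80)·150 = 48.000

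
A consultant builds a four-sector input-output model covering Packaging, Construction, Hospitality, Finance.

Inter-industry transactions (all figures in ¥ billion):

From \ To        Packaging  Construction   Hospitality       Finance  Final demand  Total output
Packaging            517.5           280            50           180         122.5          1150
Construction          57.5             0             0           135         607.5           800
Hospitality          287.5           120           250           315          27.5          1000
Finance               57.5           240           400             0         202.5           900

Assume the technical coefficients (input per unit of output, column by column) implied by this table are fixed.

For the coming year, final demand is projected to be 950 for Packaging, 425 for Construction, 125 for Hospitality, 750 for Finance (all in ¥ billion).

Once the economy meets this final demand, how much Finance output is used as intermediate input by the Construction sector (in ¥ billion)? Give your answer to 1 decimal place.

z_FC = 275.8

Technical coefficients a_ij = z_ij / X_j:
  a_PP = 517.5/1150 = 0.45, a_CP = 57.5/1150 = 0.05, a_HP = 287.5/1150 = 0.25, a_FP = 57.5/1150 = 0.05
  a_PC = 280/800 = 0.35, a_CC = 0/800 = 0.00, a_HC = 120/800 = 0.15, a_FC = 240/800 = 0.30
  a_PH = 50/1000 = 0.05, a_CH = 0/1000 = 0.00, a_HH = 250/1000 = 0.25, a_FH = 400/1000 = 0.40
  a_PF = 180/900 = 0.20, a_CF = 135/900 = 0.15, a_HF = 315/900 = 0.35, a_FF = 0/900 = 0.00
I − A =
  [   0.55    -0.35    -0.05    -0.20]
  [  -0.05     1.00     0.00    -0.15]
  [  -0.25    -0.15     0.75    -0.35]
  [  -0.05    -0.30    -0.40     1.00]
Compute the cofactors C_ij = (−1)^(i+j)·(3×3 minor ij) of I−A; the adjugate is their transpose:
adj(I−A) = Cᵀ =
  [ 0.567250   0.283250   0.148750   0.208000]
  [ 0.051125   0.294625   0.039875   0.068375]
  [ 0.270125   0.247375   0.492125   0.263375]
  [ 0.151750   0.201500   0.216250   0.386500]
det(I−A) = Σ_j (I−A)_1j·C_1j = (0.55)(0.567250) + (-0.35)(0.051125) + (-0.05)(0.270125) + (-0.20)(0.151750) = 0.2502375
(I − A)⁻¹ = adj(I−A) / det(I−A) ≈
  [   2.2668     1.1319     0.5944     0.8312]
  [   0.2043     1.1774     0.1593     0.2732]
  [   1.0795     0.9886     1.9666     1.0525]
  [   0.6064     0.8052     0.8642     1.5445]
First solve x = (I − A)⁻¹ d = adj(I−A)·d / det(I−A); in particular x_C = (0.051125·950 + 0.294625·425 + 0.039875·125 + 0.068375·750) / 0.2502375 = 230.05 / 0.2502375 ≈ 919.327.
Intermediate flow from F to C: z_FC = a_FC · x_C = 0.30 × 230.05 / 0.2502375 = 69.015 / 0.2502375 ≈ 275.8.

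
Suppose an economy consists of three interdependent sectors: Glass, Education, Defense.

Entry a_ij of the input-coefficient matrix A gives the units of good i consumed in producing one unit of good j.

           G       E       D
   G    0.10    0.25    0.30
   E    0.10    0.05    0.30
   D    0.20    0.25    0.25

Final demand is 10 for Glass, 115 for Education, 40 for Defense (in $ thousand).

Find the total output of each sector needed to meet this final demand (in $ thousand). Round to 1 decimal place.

I − A =
  [   0.90    -0.25    -0.30]
  [  -0.10     0.95    -0.30]
  [  -0.20    -0.25     0.75]
Cofactors of I−A, C_ij = (−1)^(i+j)·(minor ij) (rows/columns in the sector order above):
  C_11 = (0.95)(0.75) − (-0.30)(-0.25) = 0.6375
  C_12 = −[(-0.10)(0.75) − (-0.30)(-0.20)] = 0.1350
  C_13 = (-0.10)(-0.25) − (0.95)(-0.20) = 0.2150
  C_21 = −[(-0.25)(0.75) − (-0.30)(-0.25)] = 0.2625
  C_22 = (0.90)(0.75) − (-0.30)(-0.20) = 0.6150
  C_23 = −[(0.90)(-0.25) − (-0.25)(-0.20)] = 0.2750
  C_31 = (-0.25)(-0.30) − (-0.30)(0.95) = 0.3600
  C_32 = −[(0.90)(-0.30) − (-0.30)(-0.10)] = 0.3000
  C_33 = (0.90)(0.95) − (-0.25)(-0.10) = 0.8300
det(I−A) = Σ_j (I−A)_1j·C_1j = (0.90)(0.6375) + (-0.25)(0.1350) + (-0.30)(0.2150) = 0.4755
adj(I−A) = Cᵀ =
  [ 0.6375   0.2625   0.3600]
  [ 0.1350   0.6150   0.3000]
  [ 0.2150   0.2750   0.8300]
(I − A)⁻¹ = adj(I−A) / det(I−A) ≈
  [   1.3407     0.5521     0.7571]
  [   0.2839     1.2934     0.6309]
  [   0.4522     0.5783     1.7455]
x = (I − A)⁻¹ d = adj(I−A)·d / det(I−A), with det(I−A) = 0.4755:
  x_G = (0.6375·10 + 0.2625·115 + 0.3600·40) / 0.4755 = 50.9625 / 0.4755 ≈ 107.2
  x_E = (0.1350·10 + 0.6150·115 + 0.3000·40) / 0.4755 = 84.075 / 0.4755 ≈ 176.8
  x_D = (0.2150·10 + 0.2750·115 + 0.8300·40) / 0.4755 = 66.975 / 0.4755 ≈ 140.9

x_G = 107.2, x_E = 176.8, x_D = 140.9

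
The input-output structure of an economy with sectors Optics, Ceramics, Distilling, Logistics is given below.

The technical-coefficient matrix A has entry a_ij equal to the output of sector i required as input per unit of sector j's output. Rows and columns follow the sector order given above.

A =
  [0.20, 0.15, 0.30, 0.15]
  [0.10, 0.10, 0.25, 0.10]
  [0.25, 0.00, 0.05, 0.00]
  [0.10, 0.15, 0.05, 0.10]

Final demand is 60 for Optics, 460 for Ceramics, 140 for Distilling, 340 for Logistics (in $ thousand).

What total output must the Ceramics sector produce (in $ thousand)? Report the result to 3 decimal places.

I − A =
  [   0.80    -0.15    -0.30    -0.15]
  [  -0.10     0.90    -0.25    -0.10]
  [  -0.25     0.00     0.95     0.00]
  [  -0.10    -0.15    -0.05     0.90]
Compute the cofactors C_ij = (−1)^(i+j)·(3×3 minor ij) of I−A; the adjugate is their transpose:
adj(I−A) = Cᵀ =
  [ 0.755250   0.149625   0.285375   0.142500]
  [ 0.152500   0.600375   0.211000   0.092125]
  [ 0.198750   0.039375   0.605250   0.037500]
  [ 0.120375   0.118875   0.100500   0.592875]
det(I−A) = Σ_j (I−A)_1j·C_1j = (0.80)(0.755250) + (-0.15)(0.152500) + (-0.30)(0.198750) + (-0.15)(0.120375) = 0.50364375
(I − A)⁻¹ = adj(I−A) / det(I−A) ≈
  [   1.4996     0.2971     0.5666     0.2829]
  [   0.3028     1.1921     0.4189     0.1829]
  [   0.3946     0.0782     1.2017     0.0745]
  [   0.2390     0.2360     0.1995     1.1772]
x = (I − A)⁻¹ d = adj(I−A)·d / det(I−A), with det(I−A) = 0.50364375:
  x_1 = (0.755250·60 + 0.149625·460 + 0.285375·140 + 0.142500·340) / 0.50364375 = 202.545 / 0.50364375 ≈ 402.159
  x_2 = (0.152500·60 + 0.600375·460 + 0.211000·140 + 0.092125·340) / 0.50364375 = 346.185 / 0.50364375 ≈ 687.361
  x_3 = (0.198750·60 + 0.039375·460 + 0.605250·140 + 0.037500·340) / 0.50364375 = 127.5225 / 0.50364375 ≈ 253.200
  x_4 = (0.120375·60 + 0.118875·460 + 0.100500·140 + 0.592875·340) / 0.50364375 = 277.5525 / 0.50364375 ≈ 551.089

x_2 = 687.361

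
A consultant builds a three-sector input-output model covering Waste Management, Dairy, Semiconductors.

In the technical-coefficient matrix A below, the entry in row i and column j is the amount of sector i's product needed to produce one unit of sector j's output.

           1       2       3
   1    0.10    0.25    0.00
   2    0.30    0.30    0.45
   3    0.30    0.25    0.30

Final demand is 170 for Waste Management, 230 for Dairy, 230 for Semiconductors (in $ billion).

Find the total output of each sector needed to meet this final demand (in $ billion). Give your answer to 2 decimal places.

I − A =
  [   0.90    -0.25     0.00]
  [  -0.30     0.70    -0.45]
  [  -0.30    -0.25     0.70]
Cofactors of I−A, C_ij = (−1)^(i+j)·(minor ij) (rows/columns in the sector order above):
  C_11 = (0.70)(0.70) − (-0.45)(-0.25) = 0.3775
  C_12 = −[(-0.30)(0.70) − (-0.45)(-0.30)] = 0.3450
  C_13 = (-0.30)(-0.25) − (0.70)(-0.30) = 0.2850
  C_21 = −[(-0.25)(0.70) − (0.00)(-0.25)] = 0.1750
  C_22 = (0.90)(0.70) − (0.00)(-0.30) = 0.6300
  C_23 = −[(0.90)(-0.25) − (-0.25)(-0.30)] = 0.3000
  C_31 = (-0.25)(-0.45) − (0.00)(0.70) = 0.1125
  C_32 = −[(0.90)(-0.45) − (0.00)(-0.30)] = 0.4050
  C_33 = (0.90)(0.70) − (-0.25)(-0.30) = 0.5550
det(I−A) = Σ_j (I−A)_1j·C_1j = (0.90)(0.3775) + (-0.25)(0.3450) + (0.00)(0.2850) = 0.2535
adj(I−A) = Cᵀ =
  [ 0.3775   0.1750   0.1125]
  [ 0.3450   0.6300   0.4050]
  [ 0.2850   0.3000   0.5550]
(I − A)⁻¹ = adj(I−A) / det(I−A) ≈
  [   1.4892     0.6903     0.4438]
  [   1.3609     2.4852     1.5976]
  [   1.1243     1.1834     2.1893]
x = (I − A)⁻¹ d = adj(I−A)·d / det(I−A), with det(I−A) = 0.2535:
  x_1 = (0.3775·170 + 0.1750·230 + 0.1125·230) / 0.2535 = 130.30 / 0.2535 ≈ 514.00
  x_2 = (0.3450·170 + 0.6300·230 + 0.4050·230) / 0.2535 = 296.70 / 0.2535 ≈ 1170.41
  x_3 = (0.2850·170 + 0.3000·230 + 0.5550·230) / 0.2535 = 245.10 / 0.2535 ≈ 966.86

x_1 = 514.00, x_2 = 1170.41, x_3 = 966.86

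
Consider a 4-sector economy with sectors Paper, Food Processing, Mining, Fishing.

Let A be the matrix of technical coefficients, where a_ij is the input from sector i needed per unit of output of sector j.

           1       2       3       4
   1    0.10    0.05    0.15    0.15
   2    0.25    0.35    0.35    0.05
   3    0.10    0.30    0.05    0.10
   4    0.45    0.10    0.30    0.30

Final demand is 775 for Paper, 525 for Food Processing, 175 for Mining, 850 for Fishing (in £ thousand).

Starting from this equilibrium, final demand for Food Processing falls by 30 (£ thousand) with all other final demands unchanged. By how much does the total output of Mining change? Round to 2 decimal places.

I − A =
  [   0.90    -0.05    -0.15    -0.15]
  [  -0.25     0.65    -0.35    -0.05]
  [  -0.10    -0.30     0.95    -0.10]
  [  -0.45    -0.10    -0.30     0.70]
Compute the cofactors C_ij = (−1)^(i+j)·(3×3 minor ij) of I−A; the adjugate is their transpose:
adj(I−A) = Cᵀ =
  [ 0.326500   0.092500   0.115000   0.093000]
  [ 0.221875   0.485625   0.251250   0.118125]
  [ 0.136000   0.185000   0.347500   0.092000]
  [ 0.299875   0.208125   0.258750   0.426625]
det(I−A) = Σ_j (I−A)_1j·C_1j = (0.90)(0.326500) + (-0.05)(0.221875) + (-0.15)(0.136000) + (-0.15)(0.299875) = 0.217375
(I − A)⁻¹ = adj(I−A) / det(I−A) ≈
  [   1.5020     0.4255     0.5290     0.4278]
  [   1.0207     2.2340     1.1558     0.5434]
  [   0.6256     0.8511     1.5986     0.4232]
  [   1.3795     0.9574     1.1903     1.9626]
Δx = (I − A)⁻¹ Δd with Δd having -30 in the Food Processing component and 0 elsewhere.
So Δx_3 = L_32 · (-30), where L_32 = adj(I−A)_32 / det(I−A) = 0.185000 / 0.217375.
Δx_3 = 0.185000 × (-30) / 0.217375 = -5.55 / 0.217375 ≈ -25.53.

Δx_3 = -25.53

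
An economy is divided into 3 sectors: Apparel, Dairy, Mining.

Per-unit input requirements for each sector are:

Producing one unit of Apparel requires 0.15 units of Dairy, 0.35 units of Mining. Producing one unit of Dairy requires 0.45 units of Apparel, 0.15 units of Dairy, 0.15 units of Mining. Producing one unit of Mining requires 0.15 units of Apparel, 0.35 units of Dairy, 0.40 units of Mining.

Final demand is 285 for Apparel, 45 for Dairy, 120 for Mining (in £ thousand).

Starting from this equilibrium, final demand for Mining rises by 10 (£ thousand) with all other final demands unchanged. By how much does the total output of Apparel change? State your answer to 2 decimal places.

Δx_A = 9.08

I − A =
  [   1.00    -0.45    -0.15]
  [  -0.15     0.85    -0.35]
  [  -0.35    -0.15     0.60]
Cofactors of I−A, C_ij = (−1)^(i+j)·(minor ij) (rows/columns in the sector order above):
  C_11 = (0.85)(0.60) − (-0.35)(-0.15) = 0.4575
  C_12 = −[(-0.15)(0.60) − (-0.35)(-0.35)] = 0.2125
  C_13 = (-0.15)(-0.15) − (0.85)(-0.35) = 0.3200
  C_21 = −[(-0.45)(0.60) − (-0.15)(-0.15)] = 0.2925
  C_22 = (1.00)(0.60) − (-0.15)(-0.35) = 0.5475
  C_23 = −[(1.00)(-0.15) − (-0.45)(-0.35)] = 0.3075
  C_31 = (-0.45)(-0.35) − (-0.15)(0.85) = 0.2850
  C_32 = −[(1.00)(-0.35) − (-0.15)(-0.15)] = 0.3725
  C_33 = (1.00)(0.85) − (-0.45)(-0.15) = 0.7825
det(I−A) = Σ_j (I−A)_1j·C_1j = (1.00)(0.4575) + (-0.45)(0.2125) + (-0.15)(0.3200) = 0.313875
adj(I−A) = Cᵀ =
  [ 0.4575   0.2925   0.2850]
  [ 0.2125   0.5475   0.3725]
  [ 0.3200   0.3075   0.7825]
(I − A)⁻¹ = adj(I−A) / det(I−A) ≈
  [   1.4576     0.9319     0.9080]
  [   0.6770     1.7443     1.1868]
  [   1.0195     0.9797     2.4930]
Δx = (I − A)⁻¹ Δd with Δd having +10 in the Mining component and 0 elsewhere.
So Δx_A = L_AM · (+10), where L_AM = adj(I−A)_AM / det(I−A) = 0.2850 / 0.313875.
Δx_A = 0.2850 × (+10) / 0.313875 = 2.85 / 0.313875 ≈ 9.08.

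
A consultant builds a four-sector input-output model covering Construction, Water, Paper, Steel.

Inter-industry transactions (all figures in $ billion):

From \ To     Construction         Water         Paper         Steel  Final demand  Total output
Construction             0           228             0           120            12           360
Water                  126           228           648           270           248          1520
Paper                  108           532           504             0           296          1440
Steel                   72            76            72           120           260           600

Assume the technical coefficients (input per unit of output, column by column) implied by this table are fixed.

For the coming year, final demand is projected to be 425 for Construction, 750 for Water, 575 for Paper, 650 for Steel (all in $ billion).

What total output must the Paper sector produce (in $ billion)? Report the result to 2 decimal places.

x_3 = 3948.25

Technical coefficients a_ij = z_ij / X_j:
  a_11 = 0/360 = 0.00, a_21 = 126/360 = 0.35, a_31 = 108/360 = 0.30, a_41 = 72/360 = 0.20
  a_12 = 228/1520 = 0.15, a_22 = 228/1520 = 0.15, a_32 = 532/1520 = 0.35, a_42 = 76/1520 = 0.05
  a_13 = 0/1440 = 0.00, a_23 = 648/1440 = 0.45, a_33 = 504/1440 = 0.35, a_43 = 72/1440 = 0.05
  a_14 = 120/600 = 0.20, a_24 = 270/600 = 0.45, a_34 = 0/600 = 0.00, a_44 = 120/600 = 0.20
I − A =
  [   1.00    -0.15     0.00    -0.20]
  [  -0.35     0.85    -0.45    -0.45]
  [  -0.30    -0.35     0.65     0.00]
  [  -0.20    -0.05    -0.05     0.80]
Compute the cofactors C_ij = (−1)^(i+j)·(3×3 minor ij) of I−A; the adjugate is their transpose:
adj(I−A) = Cᵀ =
  [ 0.293500   0.088000   0.070375   0.122875]
  [ 0.355250   0.491000   0.368000   0.365000]
  [ 0.326750   0.305000   0.564500   0.253250]
  [ 0.116000   0.071750   0.075875   0.340625]
det(I−A) = Σ_j (I−A)_1j·C_1j = (1.00)(0.293500) + (-0.15)(0.355250) + (0.00)(0.326750) + (-0.20)(0.116000) = 0.2170125
(I − A)⁻¹ = adj(I−A) / det(I−A) ≈
  [   1.3525     0.4055     0.3243     0.5662]
  [   1.6370     2.2625     1.6958     1.6819]
  [   1.5057     1.4054     2.6012     1.1670]
  [   0.5345     0.3306     0.3496     1.5696]
x = (I − A)⁻¹ d = adj(I−A)·d / det(I−A), with det(I−A) = 0.2170125:
  x_1 = (0.293500·425 + 0.088000·750 + 0.070375·575 + 0.122875·650) / 0.2170125 = 311.071875 / 0.2170125 ≈ 1433.43
  x_2 = (0.355250·425 + 0.491000·750 + 0.368000·575 + 0.365000·650) / 0.2170125 = 968.08125 / 0.2170125 ≈ 4460.95
  x_3 = (0.326750·425 + 0.305000·750 + 0.564500·575 + 0.253250·650) / 0.2170125 = 856.81875 / 0.2170125 ≈ 3948.25
  x_4 = (0.116000·425 + 0.071750·750 + 0.075875·575 + 0.340625·650) / 0.2170125 = 368.146875 / 0.2170125 ≈ 1696.43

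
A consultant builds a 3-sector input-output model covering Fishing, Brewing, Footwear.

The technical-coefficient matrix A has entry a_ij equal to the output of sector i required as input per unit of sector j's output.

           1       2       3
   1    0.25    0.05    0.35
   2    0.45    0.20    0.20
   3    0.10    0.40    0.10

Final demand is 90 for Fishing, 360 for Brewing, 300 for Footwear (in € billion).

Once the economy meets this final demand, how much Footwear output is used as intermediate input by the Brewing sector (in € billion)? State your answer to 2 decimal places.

z_32 = 392.55

I − A =
  [   0.75    -0.05    -0.35]
  [  -0.45     0.80    -0.20]
  [  -0.10    -0.40     0.90]
Cofactors of I−A, C_ij = (−1)^(i+j)·(minor ij) (rows/columns in the sector order above):
  C_11 = (0.80)(0.90) − (-0.20)(-0.40) = 0.6400
  C_12 = −[(-0.45)(0.90) − (-0.20)(-0.10)] = 0.4250
  C_13 = (-0.45)(-0.40) − (0.80)(-0.10) = 0.2600
  C_21 = −[(-0.05)(0.90) − (-0.35)(-0.40)] = 0.1850
  C_22 = (0.75)(0.90) − (-0.35)(-0.10) = 0.6400
  C_23 = −[(0.75)(-0.40) − (-0.05)(-0.10)] = 0.3050
  C_31 = (-0.05)(-0.20) − (-0.35)(0.80) = 0.2900
  C_32 = −[(0.75)(-0.20) − (-0.35)(-0.45)] = 0.3075
  C_33 = (0.75)(0.80) − (-0.05)(-0.45) = 0.5775
det(I−A) = Σ_j (I−A)_1j·C_1j = (0.75)(0.6400) + (-0.05)(0.4250) + (-0.35)(0.2600) = 0.36775
adj(I−A) = Cᵀ =
  [ 0.6400   0.1850   0.2900]
  [ 0.4250   0.6400   0.3075]
  [ 0.2600   0.3050   0.5775]
(I − A)⁻¹ = adj(I−A) / det(I−A) ≈
  [   1.7403     0.5031     0.7886]
  [   1.1557     1.7403     0.8362]
  [   0.7070     0.8294     1.5704]
First solve x = (I − A)⁻¹ d = adj(I−A)·d / det(I−A); in particular x_2 = (0.4250·90 + 0.6400·360 + 0.3075·300) / 0.36775 = 360.90 / 0.36775 ≈ 981.3732.
Intermediate flow from 3 to 2: z_32 = a_32 · x_2 = 0.40 × 360.90 / 0.36775 = 144.36 / 0.36775 ≈ 392.55.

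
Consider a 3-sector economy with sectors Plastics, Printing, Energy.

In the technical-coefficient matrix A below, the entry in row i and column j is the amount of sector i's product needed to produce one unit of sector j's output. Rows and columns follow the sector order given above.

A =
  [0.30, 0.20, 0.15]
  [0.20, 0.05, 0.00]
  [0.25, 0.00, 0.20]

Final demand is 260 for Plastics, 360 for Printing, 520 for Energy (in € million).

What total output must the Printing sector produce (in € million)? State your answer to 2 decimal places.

I − A =
  [   0.70    -0.20    -0.15]
  [  -0.20     0.95     0.00]
  [  -0.25     0.00     0.80]
Cofactors of I−A, C_ij = (−1)^(i+j)·(minor ij) (rows/columns in the sector order above):
  C_11 = (0.95)(0.80) − (0.00)(0.00) = 0.7600
  C_12 = −[(-0.20)(0.80) − (0.00)(-0.25)] = 0.1600
  C_13 = (-0.20)(0.00) − (0.95)(-0.25) = 0.2375
  C_21 = −[(-0.20)(0.80) − (-0.15)(0.00)] = 0.1600
  C_22 = (0.70)(0.80) − (-0.15)(-0.25) = 0.5225
  C_23 = −[(0.70)(0.00) − (-0.20)(-0.25)] = 0.0500
  C_31 = (-0.20)(0.00) − (-0.15)(0.95) = 0.1425
  C_32 = −[(0.70)(0.00) − (-0.15)(-0.20)] = 0.0300
  C_33 = (0.70)(0.95) − (-0.20)(-0.20) = 0.6250
det(I−A) = Σ_j (I−A)_1j·C_1j = (0.70)(0.7600) + (-0.20)(0.1600) + (-0.15)(0.2375) = 0.464375
adj(I−A) = Cᵀ =
  [ 0.7600   0.1600   0.1425]
  [ 0.1600   0.5225   0.0300]
  [ 0.2375   0.0500   0.6250]
(I − A)⁻¹ = adj(I−A) / det(I−A) ≈
  [   1.6366     0.3445     0.3069]
  [   0.3445     1.1252     0.0646]
  [   0.5114     0.1077     1.3459]
x = (I − A)⁻¹ d = adj(I−A)·d / det(I−A), with det(I−A) = 0.464375:
  x_1 = (0.7600·260 + 0.1600·360 + 0.1425·520) / 0.464375 = 329.30 / 0.464375 ≈ 709.13
  x_2 = (0.1600·260 + 0.5225·360 + 0.0300·520) / 0.464375 = 245.30 / 0.464375 ≈ 528.24
  x_3 = (0.2375·260 + 0.0500·360 + 0.6250·520) / 0.464375 = 404.75 / 0.464375 ≈ 871.60

x_2 = 528.24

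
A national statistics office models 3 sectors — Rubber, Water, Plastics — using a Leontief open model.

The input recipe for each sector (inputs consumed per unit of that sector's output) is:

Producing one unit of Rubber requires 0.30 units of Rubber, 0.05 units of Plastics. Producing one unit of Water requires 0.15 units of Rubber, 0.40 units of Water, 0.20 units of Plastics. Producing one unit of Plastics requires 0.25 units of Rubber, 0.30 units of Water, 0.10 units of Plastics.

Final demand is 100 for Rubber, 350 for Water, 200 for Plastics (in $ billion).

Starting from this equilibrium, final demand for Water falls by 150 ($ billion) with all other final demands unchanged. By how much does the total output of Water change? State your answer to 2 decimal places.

I − A =
  [   0.70    -0.15    -0.25]
  [   0.00     0.60    -0.30]
  [  -0.05    -0.20     0.90]
Cofactors of I−A, C_ij = (−1)^(i+j)·(minor ij) (rows/columns in the sector order above):
  C_11 = (0.60)(0.90) − (-0.30)(-0.20) = 0.4800
  C_12 = −[(0.00)(0.90) − (-0.30)(-0.05)] = 0.0150
  C_13 = (0.00)(-0.20) − (0.60)(-0.05) = 0.0300
  C_21 = −[(-0.15)(0.90) − (-0.25)(-0.20)] = 0.1850
  C_22 = (0.70)(0.90) − (-0.25)(-0.05) = 0.6175
  C_23 = −[(0.70)(-0.20) − (-0.15)(-0.05)] = 0.1475
  C_31 = (-0.15)(-0.30) − (-0.25)(0.60) = 0.1950
  C_32 = −[(0.70)(-0.30) − (-0.25)(0.00)] = 0.2100
  C_33 = (0.70)(0.60) − (-0.15)(0.00) = 0.4200
det(I−A) = Σ_j (I−A)_1j·C_1j = (0.70)(0.4800) + (-0.15)(0.0150) + (-0.25)(0.0300) = 0.32625
adj(I−A) = Cᵀ =
  [ 0.4800   0.1850   0.1950]
  [ 0.0150   0.6175   0.2100]
  [ 0.0300   0.1475   0.4200]
(I − A)⁻¹ = adj(I−A) / det(I−A) ≈
  [   1.4713     0.5670     0.5977]
  [   0.0460     1.8927     0.6437]
  [   0.0920     0.4521     1.2874]
Δx = (I − A)⁻¹ Δd with Δd having -150 in the Water component and 0 elsewhere.
So Δx_W = L_WW · (-150), where L_WW = adj(I−A)_WW / det(I−A) = 0.6175 / 0.32625.
Δx_W = 0.6175 × (-150) / 0.32625 = -92.625 / 0.32625 ≈ -283.91.

Δx_W = -283.91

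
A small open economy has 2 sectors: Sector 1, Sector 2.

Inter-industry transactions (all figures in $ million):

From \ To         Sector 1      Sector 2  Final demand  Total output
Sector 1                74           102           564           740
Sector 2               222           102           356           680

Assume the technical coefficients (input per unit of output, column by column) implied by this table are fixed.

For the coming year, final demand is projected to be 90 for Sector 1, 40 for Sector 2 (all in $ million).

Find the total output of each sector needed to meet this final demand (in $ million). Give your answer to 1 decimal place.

x_1 = 114.6, x_2 = 87.5

Technical coefficients a_ij = z_ij / X_j:
  a_11 = 74/740 = 0.10, a_21 = 222/740 = 0.30
  a_12 = 102/680 = 0.15, a_22 = 102/680 = 0.15
I − A =
  [   0.90    -0.15]
  [  -0.30     0.85]
det(I−A) = (0.90)(0.85) − (-0.15)(-0.30) = 0.7200
adj(I−A) = [[0.85, 0.15], [0.30, 0.90]]
(I − A)⁻¹ = adj(I−A) / det(I−A) ≈
  [   1.1806     0.2083]
  [   0.4167     1.2500]
x = (I − A)⁻¹ d = adj(I−A)·d / det(I−A), with det(I−A) = 0.7200:
  x_1 = (0.85·90 + 0.15·40) / 0.7200 = 82.50 / 0.7200 ≈ 114.6
  x_2 = (0.30·90 + 0.90·40) / 0.7200 = 63.00 / 0.7200 = 87.5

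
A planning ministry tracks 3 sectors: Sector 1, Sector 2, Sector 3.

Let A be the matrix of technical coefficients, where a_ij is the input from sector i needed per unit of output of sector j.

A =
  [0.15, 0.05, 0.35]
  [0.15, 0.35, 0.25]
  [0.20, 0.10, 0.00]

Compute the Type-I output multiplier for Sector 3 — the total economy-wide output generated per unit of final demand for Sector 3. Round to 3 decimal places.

m_3 = 2.232

I − A =
  [   0.85    -0.05    -0.35]
  [  -0.15     0.65    -0.25]
  [  -0.20    -0.10     1.00]
Cofactors of I−A, C_ij = (−1)^(i+j)·(minor ij) (rows/columns in the sector order above):
  C_11 = (0.65)(1.00) − (-0.25)(-0.10) = 0.6250
  C_12 = −[(-0.15)(1.00) − (-0.25)(-0.20)] = 0.2000
  C_13 = (-0.15)(-0.10) − (0.65)(-0.20) = 0.1450
  C_21 = −[(-0.05)(1.00) − (-0.35)(-0.10)] = 0.0850
  C_22 = (0.85)(1.00) − (-0.35)(-0.20) = 0.7800
  C_23 = −[(0.85)(-0.10) − (-0.05)(-0.20)] = 0.0950
  C_31 = (-0.05)(-0.25) − (-0.35)(0.65) = 0.2400
  C_32 = −[(0.85)(-0.25) − (-0.35)(-0.15)] = 0.2650
  C_33 = (0.85)(0.65) − (-0.05)(-0.15) = 0.5450
det(I−A) = Σ_j (I−A)_1j·C_1j = (0.85)(0.6250) + (-0.05)(0.2000) + (-0.35)(0.1450) = 0.4705
adj(I−A) = Cᵀ =
  [ 0.6250   0.0850   0.2400]
  [ 0.2000   0.7800   0.2650]
  [ 0.1450   0.0950   0.5450]
(I − A)⁻¹ = adj(I−A) / det(I−A) ≈
  [   1.3284     0.1807     0.5101]
  [   0.4251     1.6578     0.5632]
  [   0.3082     0.2019     1.1583]
The output multiplier for sector j is the column-j sum of the Leontief inverse (I − A)⁻¹ = adj(I−A) / det(I−A).
Column 3 of adj(I−A): (0.2400, 0.2650, 0.5450); det(I−A) = 0.4705.
m_3 = (0.2400 + 0.2650 + 0.5450) / 0.4705 = 1.05 / 0.4705 ≈ 2.232.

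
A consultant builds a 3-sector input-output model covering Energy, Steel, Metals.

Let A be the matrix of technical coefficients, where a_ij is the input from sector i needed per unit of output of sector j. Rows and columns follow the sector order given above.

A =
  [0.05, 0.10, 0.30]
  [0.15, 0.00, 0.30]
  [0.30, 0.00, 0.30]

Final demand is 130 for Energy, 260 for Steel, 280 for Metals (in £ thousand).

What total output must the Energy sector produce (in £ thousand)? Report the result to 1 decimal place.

x_E = 362.9

I − A =
  [   0.95    -0.10    -0.30]
  [  -0.15     1.00    -0.30]
  [  -0.30     0.00     0.70]
Cofactors of I−A, C_ij = (−1)^(i+j)·(minor ij) (rows/columns in the sector order above):
  C_11 = (1.00)(0.70) − (-0.30)(0.00) = 0.7000
  C_12 = −[(-0.15)(0.70) − (-0.30)(-0.30)] = 0.1950
  C_13 = (-0.15)(0.00) − (1.00)(-0.30) = 0.3000
  C_21 = −[(-0.10)(0.70) − (-0.30)(0.00)] = 0.0700
  C_22 = (0.95)(0.70) − (-0.30)(-0.30) = 0.5750
  C_23 = −[(0.95)(0.00) − (-0.10)(-0.30)] = 0.0300
  C_31 = (-0.10)(-0.30) − (-0.30)(1.00) = 0.3300
  C_32 = −[(0.95)(-0.30) − (-0.30)(-0.15)] = 0.3300
  C_33 = (0.95)(1.00) − (-0.10)(-0.15) = 0.9350
det(I−A) = Σ_j (I−A)_1j·C_1j = (0.95)(0.7000) + (-0.10)(0.1950) + (-0.30)(0.3000) = 0.5555
adj(I−A) = Cᵀ =
  [ 0.7000   0.0700   0.3300]
  [ 0.1950   0.5750   0.3300]
  [ 0.3000   0.0300   0.9350]
(I − A)⁻¹ = adj(I−A) / det(I−A) ≈
  [   1.2601     0.1260     0.5941]
  [   0.3510     1.0351     0.5941]
  [   0.5401     0.0540     1.6832]
x = (I − A)⁻¹ d = adj(I−A)·d / det(I−A), with det(I−A) = 0.5555:
  x_E = (0.7000·130 + 0.0700·260 + 0.3300·280) / 0.5555 = 201.60 / 0.5555 ≈ 362.9
  x_S = (0.1950·130 + 0.5750·260 + 0.3300·280) / 0.5555 = 267.25 / 0.5555 ≈ 481.1
  x_M = (0.3000·130 + 0.0300·260 + 0.9350·280) / 0.5555 = 308.60 / 0.5555 ≈ 555.5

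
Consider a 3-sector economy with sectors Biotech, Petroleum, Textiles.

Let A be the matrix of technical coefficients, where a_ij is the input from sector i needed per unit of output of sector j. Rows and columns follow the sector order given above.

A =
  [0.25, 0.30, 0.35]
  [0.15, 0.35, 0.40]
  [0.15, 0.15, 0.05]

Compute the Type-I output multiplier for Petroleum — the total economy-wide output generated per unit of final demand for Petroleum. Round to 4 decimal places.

I − A =
  [   0.75    -0.30    -0.35]
  [  -0.15     0.65    -0.40]
  [  -0.15    -0.15     0.95]
Cofactors of I−A, C_ij = (−1)^(i+j)·(minor ij) (rows/columns in the sector order above):
  C_11 = (0.65)(0.95) − (-0.40)(-0.15) = 0.5575
  C_12 = −[(-0.15)(0.95) − (-0.40)(-0.15)] = 0.2025
  C_13 = (-0.15)(-0.15) − (0.65)(-0.15) = 0.1200
  C_21 = −[(-0.30)(0.95) − (-0.35)(-0.15)] = 0.3375
  C_22 = (0.75)(0.95) − (-0.35)(-0.15) = 0.6600
  C_23 = −[(0.75)(-0.15) − (-0.30)(-0.15)] = 0.1575
  C_31 = (-0.30)(-0.40) − (-0.35)(0.65) = 0.3475
  C_32 = −[(0.75)(-0.40) − (-0.35)(-0.15)] = 0.3525
  C_33 = (0.75)(0.65) − (-0.30)(-0.15) = 0.4425
det(I−A) = Σ_j (I−A)_1j·C_1j = (0.75)(0.5575) + (-0.30)(0.2025) + (-0.35)(0.1200) = 0.315375
adj(I−A) = Cᵀ =
  [ 0.5575   0.3375   0.3475]
  [ 0.2025   0.6600   0.3525]
  [ 0.1200   0.1575   0.4425]
(I − A)⁻¹ = adj(I−A) / det(I−A) ≈
  [   1.76774     1.07015     1.10186]
  [   0.64209     2.09275     1.11772]
  [   0.38050     0.49941     1.40309]
The output multiplier for sector j is the column-j sum of the Leontief inverse (I − A)⁻¹ = adj(I−A) / det(I−A).
Column P of adj(I−A): (0.3375, 0.6600, 0.1575); det(I−A) = 0.315375.
m_P = (0.3375 + 0.6600 + 0.1575) / 0.315375 = 1.155 / 0.315375 ≈ 3.6623.

m_P = 3.6623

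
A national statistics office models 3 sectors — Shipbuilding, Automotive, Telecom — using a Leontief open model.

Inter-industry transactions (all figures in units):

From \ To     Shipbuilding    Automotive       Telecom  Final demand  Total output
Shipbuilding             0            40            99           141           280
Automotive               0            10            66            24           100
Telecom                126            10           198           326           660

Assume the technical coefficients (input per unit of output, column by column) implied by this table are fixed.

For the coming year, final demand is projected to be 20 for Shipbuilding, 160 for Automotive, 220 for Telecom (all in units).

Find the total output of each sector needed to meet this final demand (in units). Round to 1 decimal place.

x_S = 181.2, x_A = 229.3, x_T = 463.6

Technical coefficients a_ij = z_ij / X_j:
  a_SS = 0/280 = 0.00, a_AS = 0/280 = 0.00, a_TS = 126/280 = 0.45
  a_SA = 40/100 = 0.40, a_AA = 10/100 = 0.10, a_TA = 10/100 = 0.10
  a_ST = 99/660 = 0.15, a_AT = 66/660 = 0.10, a_TT = 198/660 = 0.30
I − A =
  [   1.00    -0.40    -0.15]
  [   0.00     0.90    -0.10]
  [  -0.45    -0.10     0.70]
Cofactors of I−A, C_ij = (−1)^(i+j)·(minor ij) (rows/columns in the sector order above):
  C_11 = (0.90)(0.70) − (-0.10)(-0.10) = 0.6200
  C_12 = −[(0.00)(0.70) − (-0.10)(-0.45)] = 0.0450
  C_13 = (0.00)(-0.10) − (0.90)(-0.45) = 0.4050
  C_21 = −[(-0.40)(0.70) − (-0.15)(-0.10)] = 0.2950
  C_22 = (1.00)(0.70) − (-0.15)(-0.45) = 0.6325
  C_23 = −[(1.00)(-0.10) − (-0.40)(-0.45)] = 0.2800
  C_31 = (-0.40)(-0.10) − (-0.15)(0.90) = 0.1750
  C_32 = −[(1.00)(-0.10) − (-0.15)(0.00)] = 0.1000
  C_33 = (1.00)(0.90) − (-0.40)(0.00) = 0.9000
det(I−A) = Σ_j (I−A)_1j·C_1j = (1.00)(0.6200) + (-0.40)(0.0450) + (-0.15)(0.4050) = 0.54125
adj(I−A) = Cᵀ =
  [ 0.6200   0.2950   0.1750]
  [ 0.0450   0.6325   0.1000]
  [ 0.4050   0.2800   0.9000]
(I − A)⁻¹ = adj(I−A) / det(I−A) ≈
  [   1.1455     0.5450     0.3233]
  [   0.0831     1.1686     0.1848]
  [   0.7483     0.5173     1.6628]
x = (I − A)⁻¹ d = adj(I−A)·d / det(I−A), with det(I−A) = 0.54125:
  x_S = (0.6200·20 + 0.2950·160 + 0.1750·220) / 0.54125 = 98.10 / 0.54125 ≈ 181.2
  x_A = (0.0450·20 + 0.6325·160 + 0.1000·220) / 0.54125 = 124.10 / 0.54125 ≈ 229.3
  x_T = (0.4050·20 + 0.2800·160 + 0.9000·220) / 0.54125 = 250.90 / 0.54125 ≈ 463.6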